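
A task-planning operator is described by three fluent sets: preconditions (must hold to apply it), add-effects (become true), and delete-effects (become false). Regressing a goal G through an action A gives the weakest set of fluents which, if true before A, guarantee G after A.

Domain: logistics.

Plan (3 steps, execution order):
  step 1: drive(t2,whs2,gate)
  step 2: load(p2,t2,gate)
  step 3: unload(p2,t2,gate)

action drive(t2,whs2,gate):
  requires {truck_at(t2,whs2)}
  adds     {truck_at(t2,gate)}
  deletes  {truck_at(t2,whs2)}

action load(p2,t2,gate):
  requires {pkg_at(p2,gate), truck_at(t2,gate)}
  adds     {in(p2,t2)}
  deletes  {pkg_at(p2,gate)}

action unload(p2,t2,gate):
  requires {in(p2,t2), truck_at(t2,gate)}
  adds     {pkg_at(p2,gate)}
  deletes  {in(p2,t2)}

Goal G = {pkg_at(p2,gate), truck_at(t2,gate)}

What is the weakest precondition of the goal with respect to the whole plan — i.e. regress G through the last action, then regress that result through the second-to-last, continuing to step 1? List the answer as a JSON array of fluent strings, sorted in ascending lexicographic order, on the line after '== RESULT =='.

Regress step by step:
  through step 3 (unload(p2,t2,gate)): drop {pkg_at(p2,gate)}, keep {truck_at(t2,gate)}, require {in(p2,t2), truck_at(t2,gate)}
    → {in(p2,t2), truck_at(t2,gate)}
  through step 2 (load(p2,t2,gate)): drop {in(p2,t2)}, keep {truck_at(t2,gate)}, require {pkg_at(p2,gate), truck_at(t2,gate)}
    → {pkg_at(p2,gate), truck_at(t2,gate)}
  through step 1 (drive(t2,whs2,gate)): drop {truck_at(t2,gate)}, keep {pkg_at(p2,gate)}, require {truck_at(t2,whs2)}
    → {pkg_at(p2,gate), truck_at(t2,whs2)}

== RESULT ==
["pkg_at(p2,gate)", "truck_at(t2,whs2)"]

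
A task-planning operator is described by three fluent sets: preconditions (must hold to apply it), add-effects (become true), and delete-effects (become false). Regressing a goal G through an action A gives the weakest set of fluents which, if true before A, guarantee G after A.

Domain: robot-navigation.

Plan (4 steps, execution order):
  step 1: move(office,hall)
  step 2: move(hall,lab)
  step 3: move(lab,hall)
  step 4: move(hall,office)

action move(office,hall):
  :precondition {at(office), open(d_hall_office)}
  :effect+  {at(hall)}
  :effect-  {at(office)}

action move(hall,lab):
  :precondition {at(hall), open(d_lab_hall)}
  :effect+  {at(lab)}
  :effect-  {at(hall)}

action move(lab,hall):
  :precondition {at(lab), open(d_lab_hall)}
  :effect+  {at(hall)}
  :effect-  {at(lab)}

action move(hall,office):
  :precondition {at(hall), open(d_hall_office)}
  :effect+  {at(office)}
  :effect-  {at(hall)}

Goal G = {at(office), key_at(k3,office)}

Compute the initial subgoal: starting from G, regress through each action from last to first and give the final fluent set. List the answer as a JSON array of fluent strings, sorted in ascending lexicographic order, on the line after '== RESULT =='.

Work backward from the goal:
  through step 4 (move(hall,office)): drop {at(office)}, keep {key_at(k3,office)}, require {at(hall), open(d_hall_office)}
    → {at(hall), key_at(k3,office), open(d_hall_office)}
  through step 3 (move(lab,hall)): drop {at(hall)}, keep {key_at(k3,office), open(d_hall_office)}, require {at(lab), open(d_lab_hall)}
    → {at(lab), key_at(k3,office), open(d_hall_office), open(d_lab_hall)}
  through step 2 (move(hall,lab)): drop {at(lab)}, keep {key_at(k3,office), open(d_hall_office), open(d_lab_hall)}, require {at(hall), open(d_lab_hall)}
    → {at(hall), key_at(k3,office), open(d_hall_office), open(d_lab_hall)}
  through step 1 (move(office,hall)): drop {at(hall)}, keep {key_at(k3,office), open(d_hall_office), open(d_lab_hall)}, require {at(office), open(d_hall_office)}
    → {at(office), key_at(k3,office), open(d_hall_office), open(d_lab_hall)}

== RESULT ==
["at(office)", "key_at(k3,office)", "open(d_hall_office)", "open(d_lab_hall)"]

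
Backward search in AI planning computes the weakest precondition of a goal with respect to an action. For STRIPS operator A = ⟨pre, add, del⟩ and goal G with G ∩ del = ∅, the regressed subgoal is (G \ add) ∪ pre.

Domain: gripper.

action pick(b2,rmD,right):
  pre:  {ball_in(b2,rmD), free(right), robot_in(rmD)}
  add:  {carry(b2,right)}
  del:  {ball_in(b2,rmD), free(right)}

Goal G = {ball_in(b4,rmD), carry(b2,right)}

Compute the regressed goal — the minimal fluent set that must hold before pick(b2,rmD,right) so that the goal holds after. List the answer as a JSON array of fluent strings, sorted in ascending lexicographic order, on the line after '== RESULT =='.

Regress:
  G ∩ del = {}  (empty — regression defined)
  G \ add = {ball_in(b4,rmD), carry(b2,right)} \ {carry(b2,right)} = {ball_in(b4,rmD)}
  ∪ pre   = {ball_in(b4,rmD)} ∪ {ball_in(b2,rmD), free(right), robot_in(rmD)}
          = {ball_in(b2,rmD), ball_in(b4,rmD), free(right), robot_in(rmD)}

== RESULT ==
["ball_in(b2,rmD)", "ball_in(b4,rmD)", "free(right)", "robot_in(rmD)"]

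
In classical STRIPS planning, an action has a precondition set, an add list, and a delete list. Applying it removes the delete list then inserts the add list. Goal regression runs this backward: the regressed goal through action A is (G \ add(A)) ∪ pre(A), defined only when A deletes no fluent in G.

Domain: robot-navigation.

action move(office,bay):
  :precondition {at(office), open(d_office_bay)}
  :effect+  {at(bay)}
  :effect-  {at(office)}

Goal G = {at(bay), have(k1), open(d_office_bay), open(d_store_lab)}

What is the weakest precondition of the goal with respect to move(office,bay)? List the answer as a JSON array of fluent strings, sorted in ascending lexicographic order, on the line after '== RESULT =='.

Regress:
  G ∩ del = {}  (empty — regression defined)
  G \ add = {at(bay), have(k1), open(d_office_bay), open(d_store_lab)} \ {at(bay)} = {have(k1), open(d_office_bay), open(d_store_lab)}
  ∪ pre   = {have(k1), open(d_office_bay), open(d_store_lab)} ∪ {at(office), open(d_office_bay)}
          = {at(office), have(k1), open(d_office_bay), open(d_store_lab)}

== RESULT ==
["at(office)", "have(k1)", "open(d_office_bay)", "open(d_store_lab)"]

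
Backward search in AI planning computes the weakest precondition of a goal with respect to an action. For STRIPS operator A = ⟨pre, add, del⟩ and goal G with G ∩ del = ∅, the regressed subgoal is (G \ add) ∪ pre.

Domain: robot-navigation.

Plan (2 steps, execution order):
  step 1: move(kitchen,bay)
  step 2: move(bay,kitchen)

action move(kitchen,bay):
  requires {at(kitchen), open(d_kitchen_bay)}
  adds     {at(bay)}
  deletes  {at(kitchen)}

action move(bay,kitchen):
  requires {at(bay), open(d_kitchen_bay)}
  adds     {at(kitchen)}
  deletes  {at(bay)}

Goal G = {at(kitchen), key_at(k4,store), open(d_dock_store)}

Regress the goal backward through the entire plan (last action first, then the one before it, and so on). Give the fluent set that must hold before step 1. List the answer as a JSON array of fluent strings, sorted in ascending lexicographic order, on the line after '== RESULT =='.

Regress step by step:
  through step 2 (move(bay,kitchen)): drop {at(kitchen)}, keep {key_at(k4,store), open(d_dock_store)}, require {at(bay), open(d_kitchen_bay)}
    → {at(bay), key_at(k4,store), open(d_dock_store), open(d_kitchen_bay)}
  through step 1 (move(kitchen,bay)): drop {at(bay)}, keep {key_at(k4,store), open(d_dock_store), open(d_kitchen_bay)}, require {at(kitchen), open(d_kitchen_bay)}
    → {at(kitchen), key_at(k4,store), open(d_dock_store), open(d_kitchen_bay)}

== RESULT ==
["at(kitchen)", "key_at(k4,store)", "open(d_dock_store)", "open(d_kitchen_bay)"]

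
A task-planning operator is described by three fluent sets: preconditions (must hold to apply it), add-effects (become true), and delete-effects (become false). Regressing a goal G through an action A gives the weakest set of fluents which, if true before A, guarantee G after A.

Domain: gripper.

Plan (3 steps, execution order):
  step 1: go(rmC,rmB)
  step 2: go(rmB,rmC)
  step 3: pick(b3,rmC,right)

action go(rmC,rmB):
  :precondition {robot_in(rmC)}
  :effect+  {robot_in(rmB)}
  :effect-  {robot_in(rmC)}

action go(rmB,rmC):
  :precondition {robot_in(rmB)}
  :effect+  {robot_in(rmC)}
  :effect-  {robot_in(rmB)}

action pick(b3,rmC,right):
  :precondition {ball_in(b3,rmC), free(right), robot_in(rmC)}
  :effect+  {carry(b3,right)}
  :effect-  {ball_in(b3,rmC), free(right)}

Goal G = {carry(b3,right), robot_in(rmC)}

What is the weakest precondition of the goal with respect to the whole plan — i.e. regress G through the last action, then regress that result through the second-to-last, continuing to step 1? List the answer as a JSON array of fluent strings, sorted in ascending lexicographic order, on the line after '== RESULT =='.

Work backward from the goal:
  through step 3 (pick(b3,rmC,right)): drop {carry(b3,right)}, keep {robot_in(rmC)}, require {ball_in(b3,rmC), free(right), robot_in(rmC)}
    → {ball_in(b3,rmC), free(right), robot_in(rmC)}
  through step 2 (go(rmB,rmC)): drop {robot_in(rmC)}, keep {ball_in(b3,rmC), free(right)}, require {robot_in(rmB)}
    → {ball_in(b3,rmC), free(right), robot_in(rmB)}
  through step 1 (go(rmC,rmB)): drop {robot_in(rmB)}, keep {ball_in(b3,rmC), free(right)}, require {robot_in(rmC)}
    → {ball_in(b3,rmC), free(right), robot_in(rmC)}

== RESULT ==
["ball_in(b3,rmC)", "free(right)", "robot_in(rmC)"]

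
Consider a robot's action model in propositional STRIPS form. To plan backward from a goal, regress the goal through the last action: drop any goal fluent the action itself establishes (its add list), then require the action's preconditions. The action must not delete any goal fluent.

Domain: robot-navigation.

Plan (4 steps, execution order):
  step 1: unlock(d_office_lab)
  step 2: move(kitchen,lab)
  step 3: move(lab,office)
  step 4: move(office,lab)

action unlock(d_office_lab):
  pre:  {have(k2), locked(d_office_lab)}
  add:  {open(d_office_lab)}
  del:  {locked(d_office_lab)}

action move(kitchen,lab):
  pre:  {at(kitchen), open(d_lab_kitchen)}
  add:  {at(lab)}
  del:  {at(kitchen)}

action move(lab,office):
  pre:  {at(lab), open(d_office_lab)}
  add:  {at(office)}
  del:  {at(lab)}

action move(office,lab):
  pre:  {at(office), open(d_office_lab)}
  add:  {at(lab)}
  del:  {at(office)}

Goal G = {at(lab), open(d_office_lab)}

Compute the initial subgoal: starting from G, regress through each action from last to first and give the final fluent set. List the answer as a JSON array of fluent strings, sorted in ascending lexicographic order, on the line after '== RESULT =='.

Regress step by step:
  through step 4 (move(office,lab)): drop {at(lab)}, keep {open(d_office_lab)}, require {at(office), open(d_office_lab)}
    → {at(office), open(d_office_lab)}
  through step 3 (move(lab,office)): drop {at(office)}, keep {open(d_office_lab)}, require {at(lab), open(d_office_lab)}
    → {at(lab), open(d_office_lab)}
  through step 2 (move(kitchen,lab)): drop {at(lab)}, keep {open(d_office_lab)}, require {at(kitchen), open(d_lab_kitchen)}
    → {at(kitchen), open(d_lab_kitchen), open(d_office_lab)}
  through step 1 (unlock(d_office_lab)): drop {open(d_office_lab)}, keep {at(kitchen), open(d_lab_kitchen)}, require {have(k2), locked(d_office_lab)}
    → {at(kitchen), have(k2), locked(d_office_lab), open(d_lab_kitchen)}

== RESULT ==
["at(kitchen)", "have(k2)", "locked(d_office_lab)", "open(d_lab_kitchen)"]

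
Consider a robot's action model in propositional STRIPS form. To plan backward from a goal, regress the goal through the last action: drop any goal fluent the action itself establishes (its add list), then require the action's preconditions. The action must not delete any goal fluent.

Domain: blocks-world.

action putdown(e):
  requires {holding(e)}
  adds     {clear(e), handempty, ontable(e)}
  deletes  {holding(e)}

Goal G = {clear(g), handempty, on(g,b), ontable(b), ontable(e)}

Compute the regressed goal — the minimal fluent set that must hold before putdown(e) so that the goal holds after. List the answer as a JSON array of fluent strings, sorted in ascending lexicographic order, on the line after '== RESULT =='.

Regress:
  G ∩ del = {}  (empty — regression defined)
  G \ add = {clear(g), handempty, on(g,b), ontable(b), ontable(e)} \ {clear(e), handempty, ontable(e)} = {clear(g), on(g,b), ontable(b)}
  ∪ pre   = {clear(g), on(g,b), ontable(b)} ∪ {holding(e)}
          = {clear(g), holding(e), on(g,b), ontable(b)}

== RESULT ==
["clear(g)", "holding(e)", "on(g,b)", "ontable(b)"]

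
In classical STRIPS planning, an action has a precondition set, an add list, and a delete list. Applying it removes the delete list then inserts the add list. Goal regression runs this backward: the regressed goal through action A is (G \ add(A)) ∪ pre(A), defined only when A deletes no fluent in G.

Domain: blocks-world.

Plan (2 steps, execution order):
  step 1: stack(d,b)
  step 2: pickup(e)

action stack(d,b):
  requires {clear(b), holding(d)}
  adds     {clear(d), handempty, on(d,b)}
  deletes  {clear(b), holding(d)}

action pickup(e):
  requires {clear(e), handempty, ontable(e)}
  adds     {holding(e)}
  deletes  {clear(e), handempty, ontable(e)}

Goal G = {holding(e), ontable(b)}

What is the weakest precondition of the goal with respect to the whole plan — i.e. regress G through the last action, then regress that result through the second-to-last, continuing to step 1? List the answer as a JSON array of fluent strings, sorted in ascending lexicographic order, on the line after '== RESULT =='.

Work backward from the goal:
  through step 2 (pickup(e)): drop {holding(e)}, keep {ontable(b)}, require {clear(e), handempty, ontable(e)}
    → {clear(e), handempty, ontable(b), ontable(e)}
  through step 1 (stack(d,b)): drop {handempty}, keep {clear(e), ontable(b), ontable(e)}, require {clear(b), holding(d)}
    → {clear(b), clear(e), holding(d), ontable(b), ontable(e)}

== RESULT ==
["clear(b)", "clear(e)", "holding(d)", "ontable(b)", "ontable(e)"]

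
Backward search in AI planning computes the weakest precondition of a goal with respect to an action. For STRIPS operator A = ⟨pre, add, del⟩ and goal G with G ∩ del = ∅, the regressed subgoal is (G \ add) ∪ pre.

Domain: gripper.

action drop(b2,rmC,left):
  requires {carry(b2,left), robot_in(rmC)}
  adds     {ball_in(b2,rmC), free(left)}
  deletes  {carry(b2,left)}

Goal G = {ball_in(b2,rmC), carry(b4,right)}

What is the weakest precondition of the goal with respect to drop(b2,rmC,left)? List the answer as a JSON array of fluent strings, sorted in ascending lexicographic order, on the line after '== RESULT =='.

Regress:
  G ∩ del = {}  (empty — regression defined)
  G \ add = {ball_in(b2,rmC), carry(b4,right)} \ {ball_in(b2,rmC), free(left)} = {carry(b4,right)}
  ∪ pre   = {carry(b4,right)} ∪ {carry(b2,left), robot_in(rmC)}
          = {carry(b2,left), carry(b4,right), robot_in(rmC)}

== RESULT ==
["carry(b2,left)", "carry(b4,right)", "robot_in(rmC)"]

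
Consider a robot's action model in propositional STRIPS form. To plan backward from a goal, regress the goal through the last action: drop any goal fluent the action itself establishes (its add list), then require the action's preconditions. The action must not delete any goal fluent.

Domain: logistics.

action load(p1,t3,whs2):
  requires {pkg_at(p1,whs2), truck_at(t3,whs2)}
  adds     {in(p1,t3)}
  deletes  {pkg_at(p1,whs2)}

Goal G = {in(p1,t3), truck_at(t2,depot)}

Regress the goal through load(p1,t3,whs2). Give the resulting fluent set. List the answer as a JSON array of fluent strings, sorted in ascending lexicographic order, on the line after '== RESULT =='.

Compute (G \ add) ∪ pre:
  G ∩ del = {}  (empty — regression defined)
  G \ add = {in(p1,t3), truck_at(t2,depot)} \ {in(p1,t3)} = {truck_at(t2,depot)}
  ∪ pre   = {truck_at(t2,depot)} ∪ {pkg_at(p1,whs2), truck_at(t3,whs2)}
          = {pkg_at(p1,whs2), truck_at(t2,depot), truck_at(t3,whs2)}

== RESULT ==
["pkg_at(p1,whs2)", "truck_at(t2,depot)", "truck_at(t3,whs2)"]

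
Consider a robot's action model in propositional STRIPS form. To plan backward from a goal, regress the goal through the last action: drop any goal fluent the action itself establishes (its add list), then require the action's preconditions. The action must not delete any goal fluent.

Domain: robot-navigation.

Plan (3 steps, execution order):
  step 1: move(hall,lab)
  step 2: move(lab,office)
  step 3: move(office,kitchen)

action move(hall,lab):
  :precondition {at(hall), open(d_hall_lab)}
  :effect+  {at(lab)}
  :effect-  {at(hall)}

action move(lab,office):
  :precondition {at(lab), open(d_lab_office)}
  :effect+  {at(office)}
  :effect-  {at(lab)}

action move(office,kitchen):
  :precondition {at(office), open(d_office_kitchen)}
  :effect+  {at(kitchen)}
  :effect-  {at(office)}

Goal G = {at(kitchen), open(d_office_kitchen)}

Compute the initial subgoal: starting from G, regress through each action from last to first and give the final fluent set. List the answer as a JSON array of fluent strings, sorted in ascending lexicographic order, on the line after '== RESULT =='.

Regress step by step:
  through step 3 (move(office,kitchen)): drop {at(kitchen)}, keep {open(d_office_kitchen)}, require {at(office), open(d_office_kitchen)}
    → {at(office), open(d_office_kitchen)}
  through step 2 (move(lab,office)): drop {at(office)}, keep {open(d_office_kitchen)}, require {at(lab), open(d_lab_office)}
    → {at(lab), open(d_lab_office), open(d_office_kitchen)}
  through step 1 (move(hall,lab)): drop {at(lab)}, keep {open(d_lab_office), open(d_office_kitchen)}, require {at(hall), open(d_hall_lab)}
    → {at(hall), open(d_hall_lab), open(d_lab_office), open(d_office_kitchen)}

== RESULT ==
["at(hall)", "open(d_hall_lab)", "open(d_lab_office)", "open(d_office_kitchen)"]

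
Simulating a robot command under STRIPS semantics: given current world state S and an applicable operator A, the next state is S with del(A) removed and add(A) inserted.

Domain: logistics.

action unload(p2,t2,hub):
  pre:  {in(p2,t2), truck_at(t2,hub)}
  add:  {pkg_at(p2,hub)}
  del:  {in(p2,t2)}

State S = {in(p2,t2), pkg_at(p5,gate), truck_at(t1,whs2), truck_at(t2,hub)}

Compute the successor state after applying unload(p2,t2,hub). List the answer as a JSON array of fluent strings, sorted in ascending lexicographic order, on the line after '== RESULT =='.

Compute (S \ del) ∪ add:
  pre ⊆ S: {in(p2,t2), truck_at(t2,hub)} ⊆ S  — applicable
  S \ del = {pkg_at(p5,gate), truck_at(t1,whs2), truck_at(t2,hub)}
  ∪ add   = {pkg_at(p2,hub), pkg_at(p5,gate), truck_at(t1,whs2), truck_at(t2,hub)}

== RESULT ==
["pkg_at(p2,hub)", "pkg_at(p5,gate)", "truck_at(t1,whs2)", "truck_at(t2,hub)"]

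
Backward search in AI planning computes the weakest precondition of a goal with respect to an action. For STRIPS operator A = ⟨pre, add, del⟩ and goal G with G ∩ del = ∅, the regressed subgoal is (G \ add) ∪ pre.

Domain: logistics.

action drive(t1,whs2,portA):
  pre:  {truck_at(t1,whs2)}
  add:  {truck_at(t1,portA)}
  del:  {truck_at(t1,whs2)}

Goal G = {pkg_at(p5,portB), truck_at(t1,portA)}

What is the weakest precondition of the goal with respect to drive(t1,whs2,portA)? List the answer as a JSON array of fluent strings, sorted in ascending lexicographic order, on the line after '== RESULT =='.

Compute (G \ add) ∪ pre:
  G ∩ del = {}  (empty — regression defined)
  G \ add = {pkg_at(p5,portB), truck_at(t1,portA)} \ {truck_at(t1,portA)} = {pkg_at(p5,portB)}
  ∪ pre   = {pkg_at(p5,portB)} ∪ {truck_at(t1,whs2)}
          = {pkg_at(p5,portB), truck_at(t1,whs2)}

== RESULT ==
["pkg_at(p5,portB)", "truck_at(t1,whs2)"]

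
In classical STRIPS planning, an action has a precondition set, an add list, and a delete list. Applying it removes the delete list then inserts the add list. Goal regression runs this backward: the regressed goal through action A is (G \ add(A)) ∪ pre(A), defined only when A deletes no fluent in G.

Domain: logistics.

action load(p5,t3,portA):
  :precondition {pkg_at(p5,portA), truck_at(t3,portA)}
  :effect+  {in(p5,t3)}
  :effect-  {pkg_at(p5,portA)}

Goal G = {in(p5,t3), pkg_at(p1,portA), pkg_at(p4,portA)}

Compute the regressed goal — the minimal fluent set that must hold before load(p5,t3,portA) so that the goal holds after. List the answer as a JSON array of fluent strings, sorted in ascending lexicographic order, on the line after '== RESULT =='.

Regress:
  G ∩ del = {}  (empty — regression defined)
  G \ add = {in(p5,t3), pkg_at(p1,portA), pkg_at(p4,portA)} \ {in(p5,t3)} = {pkg_at(p1,portA), pkg_at(p4,portA)}
  ∪ pre   = {pkg_at(p1,portA), pkg_at(p4,portA)} ∪ {pkg_at(p5,portA), truck_at(t3,portA)}
          = {pkg_at(p1,portA), pkg_at(p4,portA), pkg_at(p5,portA), truck_at(t3,portA)}

== RESULT ==
["pkg_at(p1,portA)", "pkg_at(p4,portA)", "pkg_at(p5,portA)", "truck_at(t3,portA)"]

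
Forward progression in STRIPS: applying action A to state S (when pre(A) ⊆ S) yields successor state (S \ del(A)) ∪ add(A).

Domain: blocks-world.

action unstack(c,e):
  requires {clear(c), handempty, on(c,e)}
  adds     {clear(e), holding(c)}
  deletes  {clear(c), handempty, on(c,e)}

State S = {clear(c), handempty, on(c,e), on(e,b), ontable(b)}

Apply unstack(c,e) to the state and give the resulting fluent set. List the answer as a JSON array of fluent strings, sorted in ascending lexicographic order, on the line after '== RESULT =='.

Compute (S \ del) ∪ add:
  pre ⊆ S: {clear(c), handempty, on(c,e)} ⊆ S  — applicable
  S \ del = {on(e,b), ontable(b)}
  ∪ add   = {clear(e), holding(c), on(e,b), ontable(b)}

== RESULT ==
["clear(e)", "holding(c)", "on(e,b)", "ontable(b)"]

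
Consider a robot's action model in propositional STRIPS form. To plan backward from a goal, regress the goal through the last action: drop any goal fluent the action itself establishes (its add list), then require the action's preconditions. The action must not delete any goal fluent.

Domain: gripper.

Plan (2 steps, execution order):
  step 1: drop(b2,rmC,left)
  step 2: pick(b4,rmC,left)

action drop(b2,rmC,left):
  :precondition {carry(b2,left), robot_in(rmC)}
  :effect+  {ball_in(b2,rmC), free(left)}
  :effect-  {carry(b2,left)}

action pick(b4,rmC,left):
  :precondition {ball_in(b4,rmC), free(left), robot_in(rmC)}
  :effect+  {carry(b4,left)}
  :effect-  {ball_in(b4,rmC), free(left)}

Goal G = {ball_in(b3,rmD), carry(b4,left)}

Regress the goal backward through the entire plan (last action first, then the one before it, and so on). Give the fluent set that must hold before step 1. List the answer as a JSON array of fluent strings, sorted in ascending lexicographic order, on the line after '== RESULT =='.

Regress step by step:
  through step 2 (pick(b4,rmC,left)): drop {carry(b4,left)}, keep {ball_in(b3,rmD)}, require {ball_in(b4,rmC), free(left), robot_in(rmC)}
    → {ball_in(b3,rmD), ball_in(b4,rmC), free(left), robot_in(rmC)}
  through step 1 (drop(b2,rmC,left)): drop {free(left)}, keep {ball_in(b3,rmD), ball_in(b4,rmC), robot_in(rmC)}, require {carry(b2,left), robot_in(rmC)}
    → {ball_in(b3,rmD), ball_in(b4,rmC), carry(b2,left), robot_in(rmC)}

== RESULT ==
["ball_in(b3,rmD)", "ball_in(b4,rmC)", "carry(b2,left)", "robot_in(rmC)"]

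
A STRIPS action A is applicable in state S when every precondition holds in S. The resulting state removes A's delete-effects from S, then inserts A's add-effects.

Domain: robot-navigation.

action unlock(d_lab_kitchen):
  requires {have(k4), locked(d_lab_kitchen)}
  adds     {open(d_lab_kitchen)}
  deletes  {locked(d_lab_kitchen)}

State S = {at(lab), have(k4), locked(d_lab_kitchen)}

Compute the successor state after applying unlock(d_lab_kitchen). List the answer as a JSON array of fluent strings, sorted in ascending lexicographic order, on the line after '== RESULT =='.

Progress:
  pre ⊆ S: {have(k4), locked(d_lab_kitchen)} ⊆ S  — applicable
  S \ del = {at(lab), have(k4)}
  ∪ add   = {at(lab), have(k4), open(d_lab_kitchen)}

== RESULT ==
["at(lab)", "have(k4)", "open(d_lab_kitchen)"]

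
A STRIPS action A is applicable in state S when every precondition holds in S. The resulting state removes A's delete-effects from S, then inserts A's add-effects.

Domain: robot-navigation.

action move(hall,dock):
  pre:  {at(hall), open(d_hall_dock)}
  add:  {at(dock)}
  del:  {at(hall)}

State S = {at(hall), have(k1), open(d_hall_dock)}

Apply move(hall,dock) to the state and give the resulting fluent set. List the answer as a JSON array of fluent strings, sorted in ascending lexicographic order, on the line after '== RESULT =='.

Progress:
  pre ⊆ S: {at(hall), open(d_hall_dock)} ⊆ S  — applicable
  S \ del = {have(k1), open(d_hall_dock)}
  ∪ add   = {at(dock), have(k1), open(d_hall_dock)}

== RESULT ==
["at(dock)", "have(k1)", "open(d_hall_dock)"]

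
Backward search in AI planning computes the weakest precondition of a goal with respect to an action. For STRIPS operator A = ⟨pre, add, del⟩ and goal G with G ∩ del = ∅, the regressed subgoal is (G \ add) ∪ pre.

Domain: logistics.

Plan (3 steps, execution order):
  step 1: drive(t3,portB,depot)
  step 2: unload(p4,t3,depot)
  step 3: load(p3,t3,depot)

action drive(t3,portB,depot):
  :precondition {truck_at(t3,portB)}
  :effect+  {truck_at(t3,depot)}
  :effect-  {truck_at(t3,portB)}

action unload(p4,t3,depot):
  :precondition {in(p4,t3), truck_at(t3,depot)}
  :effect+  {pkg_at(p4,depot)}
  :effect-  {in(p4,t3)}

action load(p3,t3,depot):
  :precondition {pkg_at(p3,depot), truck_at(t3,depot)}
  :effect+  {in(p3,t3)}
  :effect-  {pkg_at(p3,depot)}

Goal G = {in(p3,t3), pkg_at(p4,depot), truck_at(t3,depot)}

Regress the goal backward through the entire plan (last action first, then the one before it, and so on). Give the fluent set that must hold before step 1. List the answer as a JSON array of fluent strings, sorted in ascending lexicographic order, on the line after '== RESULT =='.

Work backward from the goal:
  through step 3 (load(p3,t3,depot)): drop {in(p3,t3)}, keep {pkg_at(p4,depot), truck_at(t3,depot)}, require {pkg_at(p3,depot), truck_at(t3,depot)}
    → {pkg_at(p3,depot), pkg_at(p4,depot), truck_at(t3,depot)}
  through step 2 (unload(p4,t3,depot)): drop {pkg_at(p4,depot)}, keep {pkg_at(p3,depot), truck_at(t3,depot)}, require {in(p4,t3), truck_at(t3,depot)}
    → {in(p4,t3), pkg_at(p3,depot), truck_at(t3,depot)}
  through step 1 (drive(t3,portB,depot)): drop {truck_at(t3,depot)}, keep {in(p4,t3), pkg_at(p3,depot)}, require {truck_at(t3,portB)}
    → {in(p4,t3), pkg_at(p3,depot), truck_at(t3,portB)}

== RESULT ==
["in(p4,t3)", "pkg_at(p3,depot)", "truck_at(t3,portB)"]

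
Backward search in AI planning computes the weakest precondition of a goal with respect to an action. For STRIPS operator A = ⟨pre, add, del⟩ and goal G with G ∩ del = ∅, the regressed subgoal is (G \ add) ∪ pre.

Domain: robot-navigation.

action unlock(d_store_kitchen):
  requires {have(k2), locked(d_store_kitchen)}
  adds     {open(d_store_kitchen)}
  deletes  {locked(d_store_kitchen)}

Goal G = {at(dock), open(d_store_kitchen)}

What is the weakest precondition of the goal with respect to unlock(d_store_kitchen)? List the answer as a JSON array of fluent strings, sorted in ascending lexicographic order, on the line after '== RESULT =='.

Compute (G \ add) ∪ pre:
  G ∩ del = {}  (empty — regression defined)
  G \ add = {at(dock), open(d_store_kitchen)} \ {open(d_store_kitchen)} = {at(dock)}
  ∪ pre   = {at(dock)} ∪ {have(k2), locked(d_store_kitchen)}
          = {at(dock), have(k2), locked(d_store_kitchen)}

== RESULT ==
["at(dock)", "have(k2)", "locked(d_store_kitchen)"]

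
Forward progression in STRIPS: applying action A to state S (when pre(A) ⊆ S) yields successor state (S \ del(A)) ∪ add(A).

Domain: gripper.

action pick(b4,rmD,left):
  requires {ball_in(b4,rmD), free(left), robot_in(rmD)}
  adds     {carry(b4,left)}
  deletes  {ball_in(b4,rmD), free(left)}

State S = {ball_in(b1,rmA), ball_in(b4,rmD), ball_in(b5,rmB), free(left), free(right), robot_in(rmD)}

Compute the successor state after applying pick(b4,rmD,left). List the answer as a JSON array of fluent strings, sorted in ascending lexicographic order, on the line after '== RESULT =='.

Compute (S \ del) ∪ add:
  pre ⊆ S: {ball_in(b4,rmD), free(left), robot_in(rmD)} ⊆ S  — applicable
  S \ del = {ball_in(b1,rmA), ball_in(b5,rmB), free(right), robot_in(rmD)}
  ∪ add   = {ball_in(b1,rmA), ball_in(b5,rmB), carry(b4,left), free(right), robot_in(rmD)}

== RESULT ==
["ball_in(b1,rmA)", "ball_in(b5,rmB)", "carry(b4,left)", "free(right)", "robot_in(rmD)"]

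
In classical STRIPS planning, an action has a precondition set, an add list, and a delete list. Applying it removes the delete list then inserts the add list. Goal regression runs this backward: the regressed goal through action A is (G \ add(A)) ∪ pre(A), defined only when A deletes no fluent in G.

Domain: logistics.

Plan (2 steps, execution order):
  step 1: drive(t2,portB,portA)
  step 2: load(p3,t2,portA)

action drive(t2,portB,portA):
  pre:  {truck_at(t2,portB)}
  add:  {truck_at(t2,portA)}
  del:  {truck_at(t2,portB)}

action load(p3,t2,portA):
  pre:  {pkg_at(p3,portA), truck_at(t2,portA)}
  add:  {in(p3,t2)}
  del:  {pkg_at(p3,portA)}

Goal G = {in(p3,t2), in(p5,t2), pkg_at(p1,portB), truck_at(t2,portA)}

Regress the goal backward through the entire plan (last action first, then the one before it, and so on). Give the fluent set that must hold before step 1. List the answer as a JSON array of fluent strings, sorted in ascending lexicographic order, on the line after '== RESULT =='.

Regress step by step:
  through step 2 (load(p3,t2,portA)): drop {in(p3,t2)}, keep {in(p5,t2), pkg_at(p1,portB), truck_at(t2,portA)}, require {pkg_at(p3,portA), truck_at(t2,portA)}
    → {in(p5,t2), pkg_at(p1,portB), pkg_at(p3,portA), truck_at(t2,portA)}
  through step 1 (drive(t2,portB,portA)): drop {truck_at(t2,portA)}, keep {in(p5,t2), pkg_at(p1,portB), pkg_at(p3,portA)}, require {truck_at(t2,portB)}
    → {in(p5,t2), pkg_at(p1,portB), pkg_at(p3,portA), truck_at(t2,portB)}

== RESULT ==
["in(p5,t2)", "pkg_at(p1,portB)", "pkg_at(p3,portA)", "truck_at(t2,portB)"]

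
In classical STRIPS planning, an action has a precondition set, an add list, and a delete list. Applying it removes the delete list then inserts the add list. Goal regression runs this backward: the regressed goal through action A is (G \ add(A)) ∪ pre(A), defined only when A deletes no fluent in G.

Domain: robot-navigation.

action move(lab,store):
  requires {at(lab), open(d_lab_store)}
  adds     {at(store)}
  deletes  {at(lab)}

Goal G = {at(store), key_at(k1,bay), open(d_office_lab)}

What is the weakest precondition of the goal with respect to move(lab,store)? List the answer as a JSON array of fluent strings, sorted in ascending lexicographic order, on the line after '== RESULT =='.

Compute (G \ add) ∪ pre:
  G ∩ del = {}  (empty — regression defined)
  G \ add = {at(store), key_at(k1,bay), open(d_office_lab)} \ {at(store)} = {key_at(k1,bay), open(d_office_lab)}
  ∪ pre   = {key_at(k1,bay), open(d_office_lab)} ∪ {at(lab), open(d_lab_store)}
          = {at(lab), key_at(k1,bay), open(d_lab_store), open(d_office_lab)}

== RESULT ==
["at(lab)", "key_at(k1,bay)", "open(d_lab_store)", "open(d_office_lab)"]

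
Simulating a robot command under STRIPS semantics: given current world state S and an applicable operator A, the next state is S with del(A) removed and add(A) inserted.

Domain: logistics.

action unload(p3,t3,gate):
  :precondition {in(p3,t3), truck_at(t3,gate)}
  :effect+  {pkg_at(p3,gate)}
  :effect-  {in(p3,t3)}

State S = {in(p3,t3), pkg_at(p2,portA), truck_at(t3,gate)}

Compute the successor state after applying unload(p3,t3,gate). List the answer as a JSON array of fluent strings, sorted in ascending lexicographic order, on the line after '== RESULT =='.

Progress:
  pre ⊆ S: {in(p3,t3), truck_at(t3,gate)} ⊆ S  — applicable
  S \ del = {pkg_at(p2,portA), truck_at(t3,gate)}
  ∪ add   = {pkg_at(p2,portA), pkg_at(p3,gate), truck_at(t3,gate)}

== RESULT ==
["pkg_at(p2,portA)", "pkg_at(p3,gate)", "truck_at(t3,gate)"]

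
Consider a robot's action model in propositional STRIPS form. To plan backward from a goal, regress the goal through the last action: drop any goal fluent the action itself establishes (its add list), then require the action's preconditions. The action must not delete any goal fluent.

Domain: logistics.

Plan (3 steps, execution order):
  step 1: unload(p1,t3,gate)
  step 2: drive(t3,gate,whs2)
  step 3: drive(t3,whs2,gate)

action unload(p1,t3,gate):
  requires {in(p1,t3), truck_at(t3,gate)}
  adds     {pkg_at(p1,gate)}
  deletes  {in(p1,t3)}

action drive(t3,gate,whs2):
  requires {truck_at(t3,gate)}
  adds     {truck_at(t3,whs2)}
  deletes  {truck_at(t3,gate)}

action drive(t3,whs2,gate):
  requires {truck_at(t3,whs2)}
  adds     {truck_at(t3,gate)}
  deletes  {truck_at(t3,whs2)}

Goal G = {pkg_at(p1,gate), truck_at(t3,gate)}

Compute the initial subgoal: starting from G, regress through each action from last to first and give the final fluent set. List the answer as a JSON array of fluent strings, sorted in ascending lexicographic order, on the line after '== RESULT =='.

Regress step by step:
  through step 3 (drive(t3,whs2,gate)): drop {truck_at(t3,gate)}, keep {pkg_at(p1,gate)}, require {truck_at(t3,whs2)}
    → {pkg_at(p1,gate), truck_at(t3,whs2)}
  through step 2 (drive(t3,gate,whs2)): drop {truck_at(t3,whs2)}, keep {pkg_at(p1,gate)}, require {truck_at(t3,gate)}
    → {pkg_at(p1,gate), truck_at(t3,gate)}
  through step 1 (unload(p1,t3,gate)): drop {pkg_at(p1,gate)}, keep {truck_at(t3,gate)}, require {in(p1,t3), truck_at(t3,gate)}
    → {in(p1,t3), truck_at(t3,gate)}

== RESULT ==
["in(p1,t3)", "truck_at(t3,gate)"]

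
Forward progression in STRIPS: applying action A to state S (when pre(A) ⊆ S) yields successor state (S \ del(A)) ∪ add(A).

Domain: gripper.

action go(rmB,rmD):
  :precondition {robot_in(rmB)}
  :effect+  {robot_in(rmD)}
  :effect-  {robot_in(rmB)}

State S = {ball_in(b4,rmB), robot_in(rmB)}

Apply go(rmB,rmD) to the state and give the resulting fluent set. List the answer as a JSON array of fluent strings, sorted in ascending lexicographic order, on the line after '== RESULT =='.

Progress:
  pre ⊆ S: {robot_in(rmB)} ⊆ S  — applicable
  S \ del = {ball_in(b4,rmB)}
  ∪ add   = {ball_in(b4,rmB), robot_in(rmD)}

== RESULT ==
["ball_in(b4,rmB)", "robot_in(rmD)"]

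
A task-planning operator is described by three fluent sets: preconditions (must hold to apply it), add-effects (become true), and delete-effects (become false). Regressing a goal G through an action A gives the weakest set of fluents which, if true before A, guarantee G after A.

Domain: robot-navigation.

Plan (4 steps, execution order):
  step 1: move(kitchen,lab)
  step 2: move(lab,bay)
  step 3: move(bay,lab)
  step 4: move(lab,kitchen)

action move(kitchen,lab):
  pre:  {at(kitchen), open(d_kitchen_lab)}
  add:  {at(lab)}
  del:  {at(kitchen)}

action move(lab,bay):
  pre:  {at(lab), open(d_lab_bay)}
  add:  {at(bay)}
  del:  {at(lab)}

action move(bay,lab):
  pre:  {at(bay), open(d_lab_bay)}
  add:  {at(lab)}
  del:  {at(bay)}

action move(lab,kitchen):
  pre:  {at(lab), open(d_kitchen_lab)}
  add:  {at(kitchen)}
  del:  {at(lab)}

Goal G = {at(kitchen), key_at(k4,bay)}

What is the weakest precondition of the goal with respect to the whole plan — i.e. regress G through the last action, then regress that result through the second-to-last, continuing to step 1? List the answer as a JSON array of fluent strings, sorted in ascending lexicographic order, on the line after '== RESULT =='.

Regress step by step:
  through step 4 (move(lab,kitchen)): drop {at(kitchen)}, keep {key_at(k4,bay)}, require {at(lab), open(d_kitchen_lab)}
    → {at(lab), key_at(k4,bay), open(d_kitchen_lab)}
  through step 3 (move(bay,lab)): drop {at(lab)}, keep {key_at(k4,bay), open(d_kitchen_lab)}, require {at(bay), open(d_lab_bay)}
    → {at(bay), key_at(k4,bay), open(d_kitchen_lab), open(d_lab_bay)}
  through step 2 (move(lab,bay)): drop {at(bay)}, keep {key_at(k4,bay), open(d_kitchen_lab), open(d_lab_bay)}, require {at(lab), open(d_lab_bay)}
    → {at(lab), key_at(k4,bay), open(d_kitchen_lab), open(d_lab_bay)}
  through step 1 (move(kitchen,lab)): drop {at(lab)}, keep {key_at(k4,bay), open(d_kitchen_lab), open(d_lab_bay)}, require {at(kitchen), open(d_kitchen_lab)}
    → {at(kitchen), key_at(k4,bay), open(d_kitchen_lab), open(d_lab_bay)}

== RESULT ==
["at(kitchen)", "key_at(k4,bay)", "open(d_kitchen_lab)", "open(d_lab_bay)"]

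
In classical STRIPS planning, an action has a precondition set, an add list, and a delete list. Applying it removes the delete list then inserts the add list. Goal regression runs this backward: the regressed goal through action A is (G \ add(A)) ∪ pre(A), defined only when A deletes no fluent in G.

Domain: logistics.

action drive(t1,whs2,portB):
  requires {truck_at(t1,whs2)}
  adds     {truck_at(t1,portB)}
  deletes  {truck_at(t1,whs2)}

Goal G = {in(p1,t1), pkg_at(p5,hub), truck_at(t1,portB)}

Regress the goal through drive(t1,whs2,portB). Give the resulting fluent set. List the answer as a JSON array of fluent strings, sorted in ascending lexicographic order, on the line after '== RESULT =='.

Regress:
  G ∩ del = {}  (empty — regression defined)
  G \ add = {in(p1,t1), pkg_at(p5,hub), truck_at(t1,portB)} \ {truck_at(t1,portB)} = {in(p1,t1), pkg_at(p5,hub)}
  ∪ pre   = {in(p1,t1), pkg_at(p5,hub)} ∪ {truck_at(t1,whs2)}
          = {in(p1,t1), pkg_at(p5,hub), truck_at(t1,whs2)}

== RESULT ==
["in(p1,t1)", "pkg_at(p5,hub)", "truck_at(t1,whs2)"]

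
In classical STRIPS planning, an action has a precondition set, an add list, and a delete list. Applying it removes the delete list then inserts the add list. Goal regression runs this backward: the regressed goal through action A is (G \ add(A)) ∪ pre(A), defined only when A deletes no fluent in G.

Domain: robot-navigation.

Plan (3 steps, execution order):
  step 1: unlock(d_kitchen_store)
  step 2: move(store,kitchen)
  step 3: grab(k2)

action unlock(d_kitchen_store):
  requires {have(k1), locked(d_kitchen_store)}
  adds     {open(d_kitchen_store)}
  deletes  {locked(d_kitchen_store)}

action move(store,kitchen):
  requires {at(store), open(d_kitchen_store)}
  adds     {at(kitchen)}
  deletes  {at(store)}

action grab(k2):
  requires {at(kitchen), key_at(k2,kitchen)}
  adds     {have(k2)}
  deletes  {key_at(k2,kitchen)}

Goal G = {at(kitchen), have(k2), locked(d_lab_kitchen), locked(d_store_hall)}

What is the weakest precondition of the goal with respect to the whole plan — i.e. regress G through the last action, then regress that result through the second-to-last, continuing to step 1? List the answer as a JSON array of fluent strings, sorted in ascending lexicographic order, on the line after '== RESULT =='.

Work backward from the goal:
  through step 3 (grab(k2)): drop {have(k2)}, keep {at(kitchen), locked(d_lab_kitchen), locked(d_store_hall)}, require {at(kitchen), key_at(k2,kitchen)}
    → {at(kitchen), key_at(k2,kitchen), locked(d_lab_kitchen), locked(d_store_hall)}
  through step 2 (move(store,kitchen)): drop {at(kitchen)}, keep {key_at(k2,kitchen), locked(d_lab_kitchen), locked(d_store_hall)}, require {at(store), open(d_kitchen_store)}
    → {at(store), key_at(k2,kitchen), locked(d_lab_kitchen), locked(d_store_hall), open(d_kitchen_store)}
  through step 1 (unlock(d_kitchen_store)): drop {open(d_kitchen_store)}, keep {at(store), key_at(k2,kitchen), locked(d_lab_kitchen), locked(d_store_hall)}, require {have(k1), locked(d_kitchen_store)}
    → {at(store), have(k1), key_at(k2,kitchen), locked(d_kitchen_store), locked(d_lab_kitchen), locked(d_store_hall)}

== RESULT ==
["at(store)", "have(k1)", "key_at(k2,kitchen)", "locked(d_kitchen_store)", "locked(d_lab_kitchen)", "locked(d_store_hall)"]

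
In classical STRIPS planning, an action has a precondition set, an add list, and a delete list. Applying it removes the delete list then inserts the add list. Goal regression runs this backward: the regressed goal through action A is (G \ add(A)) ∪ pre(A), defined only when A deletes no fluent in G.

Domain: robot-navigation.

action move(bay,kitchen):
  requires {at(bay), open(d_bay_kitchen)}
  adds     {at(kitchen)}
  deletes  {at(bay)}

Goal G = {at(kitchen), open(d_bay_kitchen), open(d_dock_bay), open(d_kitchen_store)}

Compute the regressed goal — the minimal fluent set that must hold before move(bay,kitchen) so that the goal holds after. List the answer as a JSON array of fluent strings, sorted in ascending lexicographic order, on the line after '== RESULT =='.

Compute (G \ add) ∪ pre:
  G ∩ del = {}  (empty — regression defined)
  G \ add = {at(kitchen), open(d_bay_kitchen), open(d_dock_bay), open(d_kitchen_store)} \ {at(kitchen)} = {open(d_bay_kitchen), open(d_dock_bay), open(d_kitchen_store)}
  ∪ pre   = {open(d_bay_kitchen), open(d_dock_bay), open(d_kitchen_store)} ∪ {at(bay), open(d_bay_kitchen)}
          = {at(bay), open(d_bay_kitchen), open(d_dock_bay), open(d_kitchen_store)}

== RESULT ==
["at(bay)", "open(d_bay_kitchen)", "open(d_dock_bay)", "open(d_kitchen_store)"]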